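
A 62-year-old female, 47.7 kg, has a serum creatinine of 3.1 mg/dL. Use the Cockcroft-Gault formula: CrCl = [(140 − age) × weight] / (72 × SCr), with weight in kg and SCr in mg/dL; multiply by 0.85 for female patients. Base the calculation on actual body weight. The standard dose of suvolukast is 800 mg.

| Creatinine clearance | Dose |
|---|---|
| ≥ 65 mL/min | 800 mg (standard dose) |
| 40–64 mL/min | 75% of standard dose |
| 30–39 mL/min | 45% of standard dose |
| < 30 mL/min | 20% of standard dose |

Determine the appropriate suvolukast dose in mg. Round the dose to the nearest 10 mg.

CrCl = (140 − 62) × 47.7 / (72 × 3.1) × 0.85 = 3720.6 / 223.20 × 0.85 ≈ 14.2 mL/min
CrCl ≈ 14 mL/min → bracket < 30 mL/min.
20% of 800 mg = 160 mg

160 mg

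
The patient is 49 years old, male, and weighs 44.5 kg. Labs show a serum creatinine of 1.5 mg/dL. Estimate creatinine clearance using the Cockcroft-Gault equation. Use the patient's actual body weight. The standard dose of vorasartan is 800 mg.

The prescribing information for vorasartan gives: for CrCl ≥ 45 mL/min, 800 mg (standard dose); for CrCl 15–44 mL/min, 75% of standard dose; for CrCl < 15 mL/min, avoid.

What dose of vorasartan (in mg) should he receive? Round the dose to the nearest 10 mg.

600 mg

CrCl = (140 − 49) × 44.5 / (72 × 1.5) = 4049.5 / 108.00 ≈ 37.5 mL/min
CrCl ≈ 37 mL/min → bracket 15–44 mL/min.
75% of 800 mg = 600 mg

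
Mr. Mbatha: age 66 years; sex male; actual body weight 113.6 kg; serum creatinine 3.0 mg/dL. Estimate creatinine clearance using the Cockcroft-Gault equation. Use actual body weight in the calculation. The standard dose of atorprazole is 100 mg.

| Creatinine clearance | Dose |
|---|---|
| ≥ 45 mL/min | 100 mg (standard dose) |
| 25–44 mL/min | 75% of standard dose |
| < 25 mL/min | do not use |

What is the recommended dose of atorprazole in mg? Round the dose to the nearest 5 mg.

75 mg

CrCl = (140 − 66) × 113.6 / (72 × 3) = 8406.4 / 216.00 ≈ 38.9 mL/min
CrCl ≈ 39 mL/min → bracket 25–44 mL/min.
75% of 100 mg = 75 mg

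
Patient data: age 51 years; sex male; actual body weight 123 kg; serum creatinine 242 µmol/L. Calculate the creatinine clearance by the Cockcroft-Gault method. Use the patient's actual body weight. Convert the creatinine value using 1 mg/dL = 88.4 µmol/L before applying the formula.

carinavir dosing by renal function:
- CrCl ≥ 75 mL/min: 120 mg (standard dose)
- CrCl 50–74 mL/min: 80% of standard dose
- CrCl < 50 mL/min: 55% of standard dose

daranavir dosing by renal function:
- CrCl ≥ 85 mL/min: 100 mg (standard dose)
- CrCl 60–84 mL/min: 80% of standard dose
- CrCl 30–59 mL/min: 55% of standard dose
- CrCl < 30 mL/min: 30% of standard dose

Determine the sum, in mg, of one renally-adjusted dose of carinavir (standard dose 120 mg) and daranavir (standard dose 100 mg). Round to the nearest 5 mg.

SCr = 242 / 88.4 = 2.738 mg/dL
CrCl = (140 − 51) × 123 / (72 × 2.738) = 10947.0 / 197.14 ≈ 55.5 mL/min
CrCl ≈ 56 mL/min.
carinavir: 50–74 mL/min → 80% of 120 mg = 96 mg.
daranavir: 30–59 mL/min → 55% of 100 mg = 55 mg.
Total = 96 + 55 = 151 mg.

150 mg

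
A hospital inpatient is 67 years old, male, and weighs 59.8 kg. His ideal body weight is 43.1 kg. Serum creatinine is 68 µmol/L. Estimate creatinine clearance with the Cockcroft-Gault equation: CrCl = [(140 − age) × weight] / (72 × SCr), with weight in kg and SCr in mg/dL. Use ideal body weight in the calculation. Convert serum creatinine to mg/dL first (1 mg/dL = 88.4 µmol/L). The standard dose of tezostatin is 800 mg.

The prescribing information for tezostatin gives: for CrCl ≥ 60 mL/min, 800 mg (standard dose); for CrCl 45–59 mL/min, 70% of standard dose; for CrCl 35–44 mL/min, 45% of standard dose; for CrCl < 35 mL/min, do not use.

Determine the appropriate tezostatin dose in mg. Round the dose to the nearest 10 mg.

SCr = 68 / 88.4 = 0.769 mg/dL
CrCl = (140 − 67) × 43.1 / (72 × 0.769) = 3146.3 / 55.37 ≈ 56.8 mL/min
CrCl ≈ 57 mL/min → bracket 45–59 mL/min.
70% of 800 mg = 560 mg

560 mg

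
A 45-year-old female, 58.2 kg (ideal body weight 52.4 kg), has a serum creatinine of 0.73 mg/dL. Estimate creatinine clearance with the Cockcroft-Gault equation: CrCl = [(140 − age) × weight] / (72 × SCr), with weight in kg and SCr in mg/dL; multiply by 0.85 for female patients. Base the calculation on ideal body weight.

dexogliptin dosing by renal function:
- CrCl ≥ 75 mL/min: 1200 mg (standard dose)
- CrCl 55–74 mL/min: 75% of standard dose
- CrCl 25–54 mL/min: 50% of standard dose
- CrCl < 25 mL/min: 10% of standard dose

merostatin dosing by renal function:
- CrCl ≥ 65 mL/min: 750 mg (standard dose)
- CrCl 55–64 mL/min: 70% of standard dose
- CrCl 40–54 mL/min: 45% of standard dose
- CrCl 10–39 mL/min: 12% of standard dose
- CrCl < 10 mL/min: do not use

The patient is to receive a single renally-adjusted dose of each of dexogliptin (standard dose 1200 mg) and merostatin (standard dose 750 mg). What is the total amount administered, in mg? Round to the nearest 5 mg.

CrCl = (140 − 45) × 52.4 / (72 × 0.73) × 0.85 = 4978.0 / 52.56 × 0.85 ≈ 80.5 mL/min
CrCl ≈ 81 mL/min.
dexogliptin: ≥ 75 mL/min → 100% of 1200 mg = 1200 mg.
merostatin: ≥ 65 mL/min → 100% of 750 mg = 750 mg.
Total = 1200 + 750 = 1950 mg.

1950 mg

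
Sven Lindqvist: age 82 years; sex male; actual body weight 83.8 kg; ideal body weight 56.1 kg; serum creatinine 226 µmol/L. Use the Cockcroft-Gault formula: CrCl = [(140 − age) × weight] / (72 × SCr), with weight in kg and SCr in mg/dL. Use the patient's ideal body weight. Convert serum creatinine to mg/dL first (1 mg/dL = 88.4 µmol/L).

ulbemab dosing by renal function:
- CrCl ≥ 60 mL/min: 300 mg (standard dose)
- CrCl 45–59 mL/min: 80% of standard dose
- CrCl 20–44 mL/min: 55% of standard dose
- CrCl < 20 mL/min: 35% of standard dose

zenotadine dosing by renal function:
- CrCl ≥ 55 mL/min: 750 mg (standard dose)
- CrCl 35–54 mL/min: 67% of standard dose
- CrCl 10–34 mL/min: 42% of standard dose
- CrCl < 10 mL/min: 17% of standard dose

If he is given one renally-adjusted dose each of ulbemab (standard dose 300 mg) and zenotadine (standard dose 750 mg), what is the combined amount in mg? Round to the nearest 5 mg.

SCr = 226 / 88.4 = 2.557 mg/dL
CrCl = (140 − 82) × 56.1 / (72 × 2.557) = 3253.8 / 184.10 ≈ 17.7 mL/min
CrCl ≈ 18 mL/min.
ulbemab: < 20 mL/min → 35% of 300 mg = 105 mg.
zenotadine: 10–34 mL/min → 42% of 750 mg = 315 mg.
Total = 105 + 315 = 420 mg.

420 mg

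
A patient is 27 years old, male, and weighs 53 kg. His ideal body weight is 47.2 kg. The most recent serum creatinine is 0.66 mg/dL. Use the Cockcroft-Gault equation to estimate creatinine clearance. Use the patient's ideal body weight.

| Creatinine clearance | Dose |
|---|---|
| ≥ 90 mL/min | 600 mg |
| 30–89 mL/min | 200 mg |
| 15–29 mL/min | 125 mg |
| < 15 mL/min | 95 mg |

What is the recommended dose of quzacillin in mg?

600 mg

CrCl = (140 − 27) × 47.2 / (72 × 0.66) = 5333.6 / 47.52 ≈ 112.2 mL/min
CrCl ≈ 112 mL/min → bracket ≥ 90 mL/min.
Dose for this bracket: 600 mg.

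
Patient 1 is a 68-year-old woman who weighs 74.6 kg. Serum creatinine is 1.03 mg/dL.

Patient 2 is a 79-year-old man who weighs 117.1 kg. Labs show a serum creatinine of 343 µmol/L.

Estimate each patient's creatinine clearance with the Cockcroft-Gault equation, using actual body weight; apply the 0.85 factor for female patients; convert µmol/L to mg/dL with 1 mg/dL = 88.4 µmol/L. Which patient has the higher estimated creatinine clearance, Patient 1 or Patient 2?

Patient 1: CrCl = (140 − 68) × 74.6 / (72 × 1.03) × 0.85 = 5371.2 / 74.16 × 0.85 ≈ 61.6 mL/min
Patient 2: SCr = 343 / 88.4 = 3.88 mg/dL
Patient 2: CrCl = (140 − 79) × 117.1 / (72 × 3.88) = 7143.1 / 279.36 ≈ 25.6 mL/min
61.6 vs 25.6 mL/min → Patient 1 is higher.

Patient 1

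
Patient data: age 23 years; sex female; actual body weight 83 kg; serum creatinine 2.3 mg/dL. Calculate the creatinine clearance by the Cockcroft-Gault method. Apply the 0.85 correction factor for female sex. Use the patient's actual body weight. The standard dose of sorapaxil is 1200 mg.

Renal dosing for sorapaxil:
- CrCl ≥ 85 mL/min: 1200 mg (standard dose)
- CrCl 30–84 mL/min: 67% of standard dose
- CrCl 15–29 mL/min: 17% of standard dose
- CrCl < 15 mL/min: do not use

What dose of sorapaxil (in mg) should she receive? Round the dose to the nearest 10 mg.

CrCl = (140 − 23) × 83 / (72 × 2.3) × 0.85 = 9711.0 / 165.60 × 0.85 ≈ 49.8 mL/min
CrCl ≈ 50 mL/min → bracket 30–84 mL/min.
67% of 1200 mg = 804 mg → 800 mg

800 mg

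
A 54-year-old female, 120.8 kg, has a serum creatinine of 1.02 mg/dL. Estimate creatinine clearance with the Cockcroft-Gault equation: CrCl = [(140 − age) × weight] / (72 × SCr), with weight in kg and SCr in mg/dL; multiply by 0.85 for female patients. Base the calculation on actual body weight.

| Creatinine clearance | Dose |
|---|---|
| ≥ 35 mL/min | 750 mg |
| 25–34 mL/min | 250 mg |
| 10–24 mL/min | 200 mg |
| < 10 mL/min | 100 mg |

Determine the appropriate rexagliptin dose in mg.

CrCl = (140 − 54) × 120.8 / (72 × 1.02) × 0.85 = 10388.8 / 73.44 × 0.85 ≈ 120.2 mL/min
CrCl ≈ 120 mL/min → bracket ≥ 35 mL/min.
Dose for this bracket: 750 mg.

750 mg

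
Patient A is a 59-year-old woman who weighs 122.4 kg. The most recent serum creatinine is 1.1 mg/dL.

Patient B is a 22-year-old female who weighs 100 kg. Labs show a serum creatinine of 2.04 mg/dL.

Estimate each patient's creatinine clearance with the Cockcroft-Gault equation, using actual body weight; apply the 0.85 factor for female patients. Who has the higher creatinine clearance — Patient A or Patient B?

Patient A: CrCl = (140 − 59) × 122.4 / (72 × 1.1) × 0.85 = 9914.4 / 79.20 × 0.85 ≈ 106.4 mL/min
Patient B: CrCl = (140 − 22) × 100 / (72 × 2.04) × 0.85 = 11800.0 / 146.88 × 0.85 ≈ 68.3 mL/min
106.4 vs 68.3 mL/min → Patient A is higher.

Patient A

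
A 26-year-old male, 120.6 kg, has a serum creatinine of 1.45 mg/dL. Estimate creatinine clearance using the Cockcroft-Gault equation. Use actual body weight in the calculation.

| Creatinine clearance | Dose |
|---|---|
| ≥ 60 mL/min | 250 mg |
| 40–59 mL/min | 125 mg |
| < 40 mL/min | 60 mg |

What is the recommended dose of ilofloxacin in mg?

250 mg

CrCl = (140 − 26) × 120.6 / (72 × 1.45) = 13748.4 / 104.40 ≈ 131.7 mL/min
CrCl ≈ 132 mL/min → bracket ≥ 60 mL/min.
Dose for this bracket: 250 mg.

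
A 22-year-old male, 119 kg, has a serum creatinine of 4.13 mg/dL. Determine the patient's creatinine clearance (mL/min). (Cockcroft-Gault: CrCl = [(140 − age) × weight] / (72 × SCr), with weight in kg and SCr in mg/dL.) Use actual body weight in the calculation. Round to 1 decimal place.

47.2 mL/min

CrCl = (140 − 22) × 119 / (72 × 4.13) = 14042.0 / 297.36 ≈ 47.2 mL/min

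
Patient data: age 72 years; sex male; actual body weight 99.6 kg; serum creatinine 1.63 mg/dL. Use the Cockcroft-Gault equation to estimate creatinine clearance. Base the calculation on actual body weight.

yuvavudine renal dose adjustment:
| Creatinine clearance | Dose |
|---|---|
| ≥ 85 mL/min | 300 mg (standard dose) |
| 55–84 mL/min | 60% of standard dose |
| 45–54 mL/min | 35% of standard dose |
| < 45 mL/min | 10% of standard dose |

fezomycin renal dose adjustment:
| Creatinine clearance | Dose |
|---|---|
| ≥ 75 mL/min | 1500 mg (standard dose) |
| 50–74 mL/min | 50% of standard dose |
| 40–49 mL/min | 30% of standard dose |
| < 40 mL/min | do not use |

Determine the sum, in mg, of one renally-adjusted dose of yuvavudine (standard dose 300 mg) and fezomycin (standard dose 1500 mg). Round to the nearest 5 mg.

CrCl = (140 − 72) × 99.6 / (72 × 1.63) = 6772.8 / 117.36 ≈ 57.7 mL/min
CrCl ≈ 58 mL/min.
yuvavudine: 55–84 mL/min → 60% of 300 mg = 180 mg.
fezomycin: 50–74 mL/min → 50% of 1500 mg = 750 mg.
Total = 180 + 750 = 930 mg.

930 mg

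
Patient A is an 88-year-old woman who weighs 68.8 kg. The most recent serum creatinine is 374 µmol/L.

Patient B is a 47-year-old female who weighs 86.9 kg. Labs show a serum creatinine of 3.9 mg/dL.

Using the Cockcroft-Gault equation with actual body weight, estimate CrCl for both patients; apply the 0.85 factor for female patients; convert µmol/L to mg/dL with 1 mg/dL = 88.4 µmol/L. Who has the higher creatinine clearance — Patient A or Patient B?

Patient B

Patient A: SCr = 374 / 88.4 = 4.231 mg/dL
Patient A: CrCl = (140 − 88) × 68.8 / (72 × 4.231) × 0.85 = 3577.6 / 304.63 × 0.85 ≈ 10.0 mL/min
Patient B: CrCl = (140 − 47) × 86.9 / (72 × 3.9) × 0.85 = 8081.7 / 280.80 × 0.85 ≈ 24.5 mL/min
10.0 vs 24.5 mL/min → Patient B is higher.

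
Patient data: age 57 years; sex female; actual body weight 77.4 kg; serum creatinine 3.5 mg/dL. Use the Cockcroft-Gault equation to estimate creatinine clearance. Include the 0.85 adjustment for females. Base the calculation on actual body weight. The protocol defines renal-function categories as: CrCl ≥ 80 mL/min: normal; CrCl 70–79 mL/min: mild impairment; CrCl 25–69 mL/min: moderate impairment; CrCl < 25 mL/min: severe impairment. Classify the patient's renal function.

CrCl = (140 − 57) × 77.4 / (72 × 3.5) × 0.85 = 6424.2 / 252.00 × 0.85 ≈ 21.7 mL/min
22 mL/min falls in the 'severe impairment' range.

severe impairment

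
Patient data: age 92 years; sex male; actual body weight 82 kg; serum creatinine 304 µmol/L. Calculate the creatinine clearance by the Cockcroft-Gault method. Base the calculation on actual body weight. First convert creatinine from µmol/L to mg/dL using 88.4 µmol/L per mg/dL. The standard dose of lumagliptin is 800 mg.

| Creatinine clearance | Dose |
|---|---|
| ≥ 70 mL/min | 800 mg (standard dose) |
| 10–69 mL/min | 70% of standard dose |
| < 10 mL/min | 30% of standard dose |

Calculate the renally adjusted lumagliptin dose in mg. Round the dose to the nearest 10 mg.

SCr = 304 / 88.4 = 3.439 mg/dL
CrCl = (140 − 92) × 82 / (72 × 3.439) = 3936.0 / 247.61 ≈ 15.9 mL/min
CrCl ≈ 16 mL/min → bracket 10–69 mL/min.
70% of 800 mg = 560 mg

560 mg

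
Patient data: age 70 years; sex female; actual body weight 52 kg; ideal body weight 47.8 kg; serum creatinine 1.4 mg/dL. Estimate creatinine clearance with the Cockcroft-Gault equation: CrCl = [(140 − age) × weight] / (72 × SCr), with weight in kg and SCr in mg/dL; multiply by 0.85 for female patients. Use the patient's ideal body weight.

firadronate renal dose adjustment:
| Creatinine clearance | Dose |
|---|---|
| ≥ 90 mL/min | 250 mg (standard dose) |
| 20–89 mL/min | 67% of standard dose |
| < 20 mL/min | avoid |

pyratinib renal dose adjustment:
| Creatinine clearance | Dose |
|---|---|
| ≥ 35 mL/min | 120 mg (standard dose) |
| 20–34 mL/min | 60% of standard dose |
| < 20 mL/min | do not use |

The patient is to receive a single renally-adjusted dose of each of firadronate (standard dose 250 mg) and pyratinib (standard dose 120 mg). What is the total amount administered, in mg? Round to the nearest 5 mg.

CrCl = (140 − 70) × 47.8 / (72 × 1.4) × 0.85 = 3346.0 / 100.80 × 0.85 ≈ 28.2 mL/min
CrCl ≈ 28 mL/min.
firadronate: 20–89 mL/min → 67% of 250 mg = 167.5 mg.
pyratinib: 20–34 mL/min → 60% of 120 mg = 72 mg.
Total = 167.5 + 72 = 239.5 mg.

240 mg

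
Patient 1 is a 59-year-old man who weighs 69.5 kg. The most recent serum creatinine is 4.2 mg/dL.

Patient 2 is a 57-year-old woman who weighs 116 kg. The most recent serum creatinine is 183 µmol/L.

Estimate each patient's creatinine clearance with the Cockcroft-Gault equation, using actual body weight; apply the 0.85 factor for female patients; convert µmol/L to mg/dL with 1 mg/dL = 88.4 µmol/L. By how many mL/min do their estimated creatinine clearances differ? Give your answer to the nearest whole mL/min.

36 mL/min

Patient 1: CrCl = (140 − 59) × 69.5 / (72 × 4.2) = 5629.5 / 302.40 ≈ 18.6 mL/min
Patient 2: SCr = 183 / 88.4 = 2.07 mg/dL
Patient 2: CrCl = (140 − 57) × 116 / (72 × 2.07) × 0.85 = 9628.0 / 149.04 × 0.85 ≈ 54.9 mL/min
|18.6 − 54.9| = 36.3 mL/min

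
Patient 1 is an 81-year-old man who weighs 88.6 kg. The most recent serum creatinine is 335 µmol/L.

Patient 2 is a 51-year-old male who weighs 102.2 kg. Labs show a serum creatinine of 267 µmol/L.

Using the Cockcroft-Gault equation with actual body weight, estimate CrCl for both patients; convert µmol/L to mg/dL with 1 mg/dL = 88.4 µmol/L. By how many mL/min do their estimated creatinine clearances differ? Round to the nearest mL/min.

23 mL/min

Patient 1: SCr = 335 / 88.4 = 3.79 mg/dL
Patient 1: CrCl = (140 − 81) × 88.6 / (72 × 3.79) = 5227.4 / 272.88 ≈ 19.2 mL/min
Patient 2: SCr = 267 / 88.4 = 3.02 mg/dL
Patient 2: CrCl = (140 − 51) × 102.2 / (72 × 3.02) = 9095.8 / 217.44 ≈ 41.8 mL/min
|19.2 − 41.8| = 22.6 mL/min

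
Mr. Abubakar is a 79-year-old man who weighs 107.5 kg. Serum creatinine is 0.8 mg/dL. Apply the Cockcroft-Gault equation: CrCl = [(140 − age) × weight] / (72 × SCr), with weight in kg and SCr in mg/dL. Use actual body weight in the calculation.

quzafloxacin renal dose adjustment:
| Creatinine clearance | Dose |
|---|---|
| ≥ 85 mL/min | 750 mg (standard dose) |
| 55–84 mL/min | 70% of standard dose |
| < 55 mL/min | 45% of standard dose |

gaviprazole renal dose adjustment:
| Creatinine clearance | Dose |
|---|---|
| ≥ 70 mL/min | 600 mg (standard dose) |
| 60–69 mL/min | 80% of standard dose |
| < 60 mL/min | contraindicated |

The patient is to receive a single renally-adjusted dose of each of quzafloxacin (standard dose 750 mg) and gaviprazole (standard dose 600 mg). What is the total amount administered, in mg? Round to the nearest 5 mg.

CrCl = (140 − 79) × 107.5 / (72 × 0.8) = 6557.5 / 57.60 ≈ 113.8 mL/min
CrCl ≈ 114 mL/min.
quzafloxacin: ≥ 85 mL/min → 100% of 750 mg = 750 mg.
gaviprazole: ≥ 70 mL/min → 100% of 600 mg = 600 mg.
Total = 750 + 600 = 1350 mg.

1350 mg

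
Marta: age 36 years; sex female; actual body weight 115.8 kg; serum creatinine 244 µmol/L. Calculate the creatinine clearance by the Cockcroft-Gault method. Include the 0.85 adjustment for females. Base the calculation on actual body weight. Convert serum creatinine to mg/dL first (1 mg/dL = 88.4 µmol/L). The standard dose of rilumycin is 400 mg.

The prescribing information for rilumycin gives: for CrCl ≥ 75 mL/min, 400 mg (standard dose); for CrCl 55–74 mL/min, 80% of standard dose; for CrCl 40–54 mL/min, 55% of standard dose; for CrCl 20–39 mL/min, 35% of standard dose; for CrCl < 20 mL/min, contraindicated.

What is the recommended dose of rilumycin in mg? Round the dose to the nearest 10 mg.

SCr = 244 / 88.4 = 2.76 mg/dL
CrCl = (140 − 36) × 115.8 / (72 × 2.76) × 0.85 = 12043.2 / 198.72 × 0.85 ≈ 51.5 mL/min
CrCl ≈ 52 mL/min → bracket 40–54 mL/min.
55% of 400 mg = 220 mg

220 mg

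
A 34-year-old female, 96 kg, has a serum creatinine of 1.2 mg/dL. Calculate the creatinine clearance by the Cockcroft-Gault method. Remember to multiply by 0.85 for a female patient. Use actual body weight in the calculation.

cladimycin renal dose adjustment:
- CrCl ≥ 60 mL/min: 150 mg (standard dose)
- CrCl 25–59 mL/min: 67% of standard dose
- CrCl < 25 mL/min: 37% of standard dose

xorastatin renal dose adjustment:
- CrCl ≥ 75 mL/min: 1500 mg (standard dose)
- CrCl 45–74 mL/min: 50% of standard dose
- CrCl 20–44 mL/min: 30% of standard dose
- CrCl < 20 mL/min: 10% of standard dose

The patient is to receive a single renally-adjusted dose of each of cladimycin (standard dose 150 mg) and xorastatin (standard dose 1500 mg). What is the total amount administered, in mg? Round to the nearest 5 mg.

CrCl = (140 − 34) × 96 / (72 × 1.2) × 0.85 = 10176.0 / 86.40 × 0.85 ≈ 100.1 mL/min
CrCl ≈ 100 mL/min.
cladimycin: ≥ 60 mL/min → 100% of 150 mg = 150 mg.
xorastatin: ≥ 75 mL/min → 100% of 1500 mg = 1500 mg.
Total = 150 + 1500 = 1650 mg.

1650 mg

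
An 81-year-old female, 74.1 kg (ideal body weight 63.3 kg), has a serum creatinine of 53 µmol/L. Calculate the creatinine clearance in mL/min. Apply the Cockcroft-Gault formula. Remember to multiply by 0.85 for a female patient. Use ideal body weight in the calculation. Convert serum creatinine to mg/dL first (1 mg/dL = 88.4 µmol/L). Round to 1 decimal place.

73.5 mL/min

SCr = 53 / 88.4 = 0.6 mg/dL
CrCl = (140 − 81) × 63.3 / (72 × 0.6) × 0.85 = 3734.7 / 43.20 × 0.85 ≈ 73.5 mL/min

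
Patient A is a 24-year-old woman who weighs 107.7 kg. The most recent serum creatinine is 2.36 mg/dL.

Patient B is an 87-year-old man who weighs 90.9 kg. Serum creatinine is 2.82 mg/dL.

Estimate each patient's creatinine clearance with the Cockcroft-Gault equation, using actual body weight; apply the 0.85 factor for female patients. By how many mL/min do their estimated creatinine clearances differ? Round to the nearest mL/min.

39 mL/min

Patient A: CrCl = (140 − 24) × 107.7 / (72 × 2.36) × 0.85 = 12493.2 / 169.92 × 0.85 ≈ 62.5 mL/min
Patient B: CrCl = (140 − 87) × 90.9 / (72 × 2.82) = 4817.7 / 203.04 ≈ 23.7 mL/min
|62.5 − 23.7| = 38.8 mL/min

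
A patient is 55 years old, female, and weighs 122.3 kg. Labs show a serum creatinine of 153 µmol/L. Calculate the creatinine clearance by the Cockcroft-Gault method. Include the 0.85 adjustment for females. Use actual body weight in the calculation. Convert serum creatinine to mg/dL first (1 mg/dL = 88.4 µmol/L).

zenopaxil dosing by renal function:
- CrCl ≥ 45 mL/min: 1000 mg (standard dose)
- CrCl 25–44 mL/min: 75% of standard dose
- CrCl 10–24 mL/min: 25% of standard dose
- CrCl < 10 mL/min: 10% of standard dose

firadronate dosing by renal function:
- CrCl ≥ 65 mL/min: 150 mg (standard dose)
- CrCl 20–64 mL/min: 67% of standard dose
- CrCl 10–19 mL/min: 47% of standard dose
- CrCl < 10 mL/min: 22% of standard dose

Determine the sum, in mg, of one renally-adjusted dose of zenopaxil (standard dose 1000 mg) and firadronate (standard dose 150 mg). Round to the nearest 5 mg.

SCr = 153 / 88.4 = 1.731 mg/dL
CrCl = (140 − 55) × 122.3 / (72 × 1.731) × 0.85 = 10395.5 / 124.63 × 0.85 ≈ 70.9 mL/min
CrCl ≈ 71 mL/min.
zenopaxil: ≥ 45 mL/min → 100% of 1000 mg = 1000 mg.
firadronate: ≥ 65 mL/min → 100% of 150 mg = 150 mg.
Total = 1000 + 150 = 1150 mg.

1150 mg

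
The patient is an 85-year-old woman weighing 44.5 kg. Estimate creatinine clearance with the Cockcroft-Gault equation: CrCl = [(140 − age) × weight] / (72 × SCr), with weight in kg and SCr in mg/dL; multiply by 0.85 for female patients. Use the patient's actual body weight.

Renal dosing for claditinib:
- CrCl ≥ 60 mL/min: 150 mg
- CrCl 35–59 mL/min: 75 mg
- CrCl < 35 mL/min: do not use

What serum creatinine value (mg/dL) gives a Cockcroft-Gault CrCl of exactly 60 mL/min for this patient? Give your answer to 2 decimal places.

Standard dose requires CrCl ≥ 60 mL/min.
Set (140 − 85) × 44.5 × 0.85 / (72 × SCr) = 60
SCr = (140 − 85) × 44.5 × 0.85 / (72 × 60) = 0.482 mg/dL

0.48 mg/dL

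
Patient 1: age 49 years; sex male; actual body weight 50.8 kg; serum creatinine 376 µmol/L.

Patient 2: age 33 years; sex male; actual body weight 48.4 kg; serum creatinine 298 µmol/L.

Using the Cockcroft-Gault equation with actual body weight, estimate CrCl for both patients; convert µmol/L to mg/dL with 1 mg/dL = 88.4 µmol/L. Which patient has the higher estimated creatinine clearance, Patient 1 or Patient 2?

Patient 2

Patient 1: SCr = 376 / 88.4 = 4.253 mg/dL
Patient 1: CrCl = (140 − 49) × 50.8 / (72 × 4.253) = 4622.8 / 306.22 ≈ 15.1 mL/min
Patient 2: SCr = 298 / 88.4 = 3.371 mg/dL
Patient 2: CrCl = (140 − 33) × 48.4 / (72 × 3.371) = 5178.8 / 242.71 ≈ 21.3 mL/min
15.1 vs 21.3 mL/min → Patient 2 is higher.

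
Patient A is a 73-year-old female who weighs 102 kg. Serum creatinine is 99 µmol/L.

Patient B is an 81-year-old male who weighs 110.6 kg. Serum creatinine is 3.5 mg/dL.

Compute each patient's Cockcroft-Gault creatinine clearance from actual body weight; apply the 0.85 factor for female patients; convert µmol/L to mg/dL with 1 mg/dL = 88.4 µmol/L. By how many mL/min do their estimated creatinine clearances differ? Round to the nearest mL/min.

Patient A: SCr = 99 / 88.4 = 1.12 mg/dL
Patient A: CrCl = (140 − 73) × 102 / (72 × 1.12) × 0.85 = 6834.0 / 80.64 × 0.85 ≈ 72.0 mL/min
Patient B: CrCl = (140 − 81) × 110.6 / (72 × 3.5) = 6525.4 / 252.00 ≈ 25.9 mL/min
|72.0 − 25.9| = 46.1 mL/min

46 mL/min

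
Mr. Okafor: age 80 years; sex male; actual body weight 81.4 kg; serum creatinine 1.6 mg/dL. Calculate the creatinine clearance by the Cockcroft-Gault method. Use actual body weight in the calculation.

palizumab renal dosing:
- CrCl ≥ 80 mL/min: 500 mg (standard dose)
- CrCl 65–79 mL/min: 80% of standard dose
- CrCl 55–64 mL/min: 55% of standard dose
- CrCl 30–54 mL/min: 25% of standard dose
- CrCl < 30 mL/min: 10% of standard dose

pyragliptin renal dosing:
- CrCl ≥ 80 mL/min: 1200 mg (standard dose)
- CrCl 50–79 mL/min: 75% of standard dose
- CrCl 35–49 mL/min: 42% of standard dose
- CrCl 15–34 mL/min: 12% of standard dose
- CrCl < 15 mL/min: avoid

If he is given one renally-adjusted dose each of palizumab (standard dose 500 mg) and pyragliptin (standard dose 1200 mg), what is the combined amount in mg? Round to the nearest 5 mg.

CrCl = (140 − 80) × 81.4 / (72 × 1.6) = 4884.0 / 115.20 ≈ 42.4 mL/min
CrCl ≈ 42 mL/min.
palizumab: 30–54 mL/min → 25% of 500 mg = 125 mg.
pyragliptin: 35–49 mL/min → 42% of 1200 mg = 504 mg.
Total = 125 + 504 = 629 mg.

630 mg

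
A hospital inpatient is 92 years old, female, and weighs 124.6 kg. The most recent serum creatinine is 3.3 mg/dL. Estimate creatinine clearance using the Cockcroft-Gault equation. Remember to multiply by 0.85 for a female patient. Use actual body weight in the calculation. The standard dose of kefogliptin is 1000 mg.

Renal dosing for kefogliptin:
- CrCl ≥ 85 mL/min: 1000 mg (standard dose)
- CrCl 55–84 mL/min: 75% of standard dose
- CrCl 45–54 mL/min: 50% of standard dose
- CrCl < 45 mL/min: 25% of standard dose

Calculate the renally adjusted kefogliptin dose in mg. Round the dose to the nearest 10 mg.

250 mg

CrCl = (140 − 92) × 124.6 / (72 × 3.3) × 0.85 = 5980.8 / 237.60 × 0.85 ≈ 21.4 mL/min
CrCl ≈ 21 mL/min → bracket < 45 mL/min.
25% of 1000 mg = 250 mg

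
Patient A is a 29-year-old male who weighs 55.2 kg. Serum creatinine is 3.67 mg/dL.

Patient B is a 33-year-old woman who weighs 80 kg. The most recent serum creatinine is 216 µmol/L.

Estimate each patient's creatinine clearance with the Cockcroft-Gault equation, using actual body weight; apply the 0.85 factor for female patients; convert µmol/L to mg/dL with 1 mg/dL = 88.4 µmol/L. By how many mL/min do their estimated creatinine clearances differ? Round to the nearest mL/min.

Patient A: CrCl = (140 − 29) × 55.2 / (72 × 3.67) = 6127.2 / 264.24 ≈ 23.2 mL/min
Patient B: SCr = 216 / 88.4 = 2.443 mg/dL
Patient B: CrCl = (140 − 33) × 80 / (72 × 2.443) × 0.85 = 8560.0 / 175.90 × 0.85 ≈ 41.4 mL/min
|23.2 − 41.4| = 18.2 mL/min

18 mL/min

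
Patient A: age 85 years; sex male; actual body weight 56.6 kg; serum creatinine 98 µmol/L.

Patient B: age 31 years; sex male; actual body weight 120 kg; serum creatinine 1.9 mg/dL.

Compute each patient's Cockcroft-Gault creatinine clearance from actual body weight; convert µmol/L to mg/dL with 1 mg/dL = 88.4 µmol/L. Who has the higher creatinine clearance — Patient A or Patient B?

Patient A: SCr = 98 / 88.4 = 1.109 mg/dL
Patient A: CrCl = (140 − 85) × 56.6 / (72 × 1.109) = 3113.0 / 79.85 ≈ 39.0 mL/min
Patient B: CrCl = (140 − 31) × 120 / (72 × 1.9) = 13080.0 / 136.80 ≈ 95.6 mL/min
39.0 vs 95.6 mL/min → Patient B is higher.

Patient B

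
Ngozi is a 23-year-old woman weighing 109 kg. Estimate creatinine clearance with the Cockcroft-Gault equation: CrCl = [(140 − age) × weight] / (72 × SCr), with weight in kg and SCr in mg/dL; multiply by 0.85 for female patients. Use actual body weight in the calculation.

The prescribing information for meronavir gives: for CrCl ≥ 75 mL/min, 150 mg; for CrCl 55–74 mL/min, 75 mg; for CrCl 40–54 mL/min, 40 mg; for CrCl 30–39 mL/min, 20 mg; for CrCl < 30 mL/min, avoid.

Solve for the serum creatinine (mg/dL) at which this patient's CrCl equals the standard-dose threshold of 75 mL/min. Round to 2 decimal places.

2.01 mg/dL

Standard dose requires CrCl ≥ 75 mL/min.
Set (140 − 23) × 109 × 0.85 / (72 × SCr) = 75
SCr = (140 − 23) × 109 × 0.85 / (72 × 75) = 2.007 mg/dL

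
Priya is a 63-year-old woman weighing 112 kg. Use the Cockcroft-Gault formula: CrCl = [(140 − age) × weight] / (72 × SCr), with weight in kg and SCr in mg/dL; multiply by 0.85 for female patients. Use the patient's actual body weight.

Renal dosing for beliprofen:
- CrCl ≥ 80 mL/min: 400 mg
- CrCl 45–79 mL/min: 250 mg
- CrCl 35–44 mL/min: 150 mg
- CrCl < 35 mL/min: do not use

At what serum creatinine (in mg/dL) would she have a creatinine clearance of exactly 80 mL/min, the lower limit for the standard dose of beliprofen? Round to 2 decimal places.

Standard dose requires CrCl ≥ 80 mL/min.
Set (140 − 63) × 112 × 0.85 / (72 × SCr) = 80
SCr = (140 − 63) × 112 × 0.85 / (72 × 80) = 1.273 mg/dL

1.27 mg/dL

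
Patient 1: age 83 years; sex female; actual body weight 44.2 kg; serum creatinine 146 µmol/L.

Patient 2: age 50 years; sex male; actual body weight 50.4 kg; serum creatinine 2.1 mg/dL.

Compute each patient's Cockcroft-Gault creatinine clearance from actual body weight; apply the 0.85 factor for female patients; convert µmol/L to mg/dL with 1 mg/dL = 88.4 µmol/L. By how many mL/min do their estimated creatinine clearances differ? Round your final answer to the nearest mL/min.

Patient 1: SCr = 146 / 88.4 = 1.652 mg/dL
Patient 1: CrCl = (140 − 83) × 44.2 / (72 × 1.652) × 0.85 = 2519.4 / 118.94 × 0.85 ≈ 18.0 mL/min
Patient 2: CrCl = (140 − 50) × 50.4 / (72 × 2.1) = 4536.0 / 151.20 ≈ 30.0 mL/min
|18.0 − 30.0| = 12.0 mL/min

12 mL/min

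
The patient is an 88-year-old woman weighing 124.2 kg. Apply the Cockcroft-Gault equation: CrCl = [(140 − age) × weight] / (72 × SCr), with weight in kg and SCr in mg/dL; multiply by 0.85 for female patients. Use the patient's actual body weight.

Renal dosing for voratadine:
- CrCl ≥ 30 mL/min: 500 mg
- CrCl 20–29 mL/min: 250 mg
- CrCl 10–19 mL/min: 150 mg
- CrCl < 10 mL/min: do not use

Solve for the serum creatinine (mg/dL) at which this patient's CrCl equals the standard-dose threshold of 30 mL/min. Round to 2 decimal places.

2.54 mg/dL

Standard dose requires CrCl ≥ 30 mL/min.
Set (140 − 88) × 124.2 × 0.85 / (72 × SCr) = 30
SCr = (140 − 88) × 124.2 × 0.85 / (72 × 30) = 2.542 mg/dL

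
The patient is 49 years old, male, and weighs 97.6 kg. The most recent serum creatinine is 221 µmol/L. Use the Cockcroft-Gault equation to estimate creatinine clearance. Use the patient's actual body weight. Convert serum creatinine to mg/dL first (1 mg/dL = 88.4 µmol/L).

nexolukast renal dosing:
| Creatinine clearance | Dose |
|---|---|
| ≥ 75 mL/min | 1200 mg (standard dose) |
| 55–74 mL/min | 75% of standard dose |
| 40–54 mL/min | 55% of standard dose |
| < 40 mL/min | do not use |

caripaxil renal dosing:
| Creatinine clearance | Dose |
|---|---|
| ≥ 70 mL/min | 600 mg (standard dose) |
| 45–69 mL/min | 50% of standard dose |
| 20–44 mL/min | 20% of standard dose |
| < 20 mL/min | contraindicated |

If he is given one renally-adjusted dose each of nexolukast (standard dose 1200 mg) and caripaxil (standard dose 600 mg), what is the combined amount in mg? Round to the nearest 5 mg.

SCr = 221 / 88.4 = 2.5 mg/dL
CrCl = (140 − 49) × 97.6 / (72 × 2.5) = 8881.6 / 180.00 ≈ 49.3 mL/min
CrCl ≈ 49 mL/min.
nexolukast: 40–54 mL/min → 55% of 1200 mg = 660 mg.
caripaxil: 45–69 mL/min → 50% of 600 mg = 300 mg.
Total = 660 + 300 = 960 mg.

960 mg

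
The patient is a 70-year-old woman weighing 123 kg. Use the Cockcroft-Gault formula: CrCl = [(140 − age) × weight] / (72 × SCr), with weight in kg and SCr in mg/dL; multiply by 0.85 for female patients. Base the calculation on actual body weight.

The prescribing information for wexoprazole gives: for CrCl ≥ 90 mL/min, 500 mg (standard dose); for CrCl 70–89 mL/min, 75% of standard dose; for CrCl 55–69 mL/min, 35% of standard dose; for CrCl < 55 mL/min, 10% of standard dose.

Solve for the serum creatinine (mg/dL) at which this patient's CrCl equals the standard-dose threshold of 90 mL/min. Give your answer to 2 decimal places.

1.13 mg/dL

Standard dose requires CrCl ≥ 90 mL/min.
Set (140 − 70) × 123 × 0.85 / (72 × SCr) = 90
SCr = (140 − 70) × 123 × 0.85 / (72 × 90) = 1.129 mg/dL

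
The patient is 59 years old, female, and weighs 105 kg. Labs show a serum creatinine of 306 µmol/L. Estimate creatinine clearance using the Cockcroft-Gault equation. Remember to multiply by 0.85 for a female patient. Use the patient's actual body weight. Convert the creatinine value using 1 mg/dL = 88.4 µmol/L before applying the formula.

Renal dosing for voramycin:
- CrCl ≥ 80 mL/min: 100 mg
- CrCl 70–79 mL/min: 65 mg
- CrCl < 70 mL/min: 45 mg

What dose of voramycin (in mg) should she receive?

SCr = 306 / 88.4 = 3.462 mg/dL
CrCl = (140 − 59) × 105 / (72 × 3.462) × 0.85 = 8505.0 / 249.26 × 0.85 ≈ 29.0 mL/min
CrCl ≈ 29 mL/min → bracket < 70 mL/min.
Dose for this bracket: 45 mg.

45 mg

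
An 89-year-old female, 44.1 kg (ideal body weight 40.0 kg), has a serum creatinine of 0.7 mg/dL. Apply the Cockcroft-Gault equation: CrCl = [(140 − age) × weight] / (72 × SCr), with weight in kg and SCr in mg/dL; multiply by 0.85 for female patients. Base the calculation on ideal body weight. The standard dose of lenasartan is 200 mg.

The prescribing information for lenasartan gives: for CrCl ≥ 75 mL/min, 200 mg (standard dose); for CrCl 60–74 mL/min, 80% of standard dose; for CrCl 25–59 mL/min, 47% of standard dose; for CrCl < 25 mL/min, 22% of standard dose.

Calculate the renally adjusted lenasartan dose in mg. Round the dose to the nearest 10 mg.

CrCl = (140 − 89) × 40 / (72 × 0.7) × 0.85 = 2040.0 / 50.40 × 0.85 ≈ 34.4 mL/min
CrCl ≈ 34 mL/min → bracket 25–59 mL/min.
47% of 200 mg = 94 mg → 90 mg

90 mg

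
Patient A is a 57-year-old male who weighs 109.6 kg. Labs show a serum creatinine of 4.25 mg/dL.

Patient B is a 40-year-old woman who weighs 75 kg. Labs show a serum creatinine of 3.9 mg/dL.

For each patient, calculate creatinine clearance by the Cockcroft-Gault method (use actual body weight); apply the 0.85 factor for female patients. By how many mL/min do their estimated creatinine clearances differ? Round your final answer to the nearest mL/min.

7 mL/min

Patient A: CrCl = (140 − 57) × 109.6 / (72 × 4.25) = 9096.8 / 306.00 ≈ 29.7 mL/min
Patient B: CrCl = (140 − 40) × 75 / (72 × 3.9) × 0.85 = 7500.0 / 280.80 × 0.85 ≈ 22.7 mL/min
|29.7 − 22.7| = 7.0 mL/min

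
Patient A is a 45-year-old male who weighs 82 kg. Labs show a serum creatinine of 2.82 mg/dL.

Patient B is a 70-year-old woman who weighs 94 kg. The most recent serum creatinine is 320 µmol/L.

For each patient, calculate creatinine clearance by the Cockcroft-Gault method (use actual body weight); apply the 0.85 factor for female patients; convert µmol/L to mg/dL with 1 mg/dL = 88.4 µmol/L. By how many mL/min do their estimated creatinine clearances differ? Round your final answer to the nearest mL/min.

17 mL/min

Patient A: CrCl = (140 − 45) × 82 / (72 × 2.82) = 7790.0 / 203.04 ≈ 38.4 mL/min
Patient B: SCr = 320 / 88.4 = 3.62 mg/dL
Patient B: CrCl = (140 − 70) × 94 / (72 × 3.62) × 0.85 = 6580.0 / 260.64 × 0.85 ≈ 21.5 mL/min
|38.4 − 21.5| = 16.9 mL/min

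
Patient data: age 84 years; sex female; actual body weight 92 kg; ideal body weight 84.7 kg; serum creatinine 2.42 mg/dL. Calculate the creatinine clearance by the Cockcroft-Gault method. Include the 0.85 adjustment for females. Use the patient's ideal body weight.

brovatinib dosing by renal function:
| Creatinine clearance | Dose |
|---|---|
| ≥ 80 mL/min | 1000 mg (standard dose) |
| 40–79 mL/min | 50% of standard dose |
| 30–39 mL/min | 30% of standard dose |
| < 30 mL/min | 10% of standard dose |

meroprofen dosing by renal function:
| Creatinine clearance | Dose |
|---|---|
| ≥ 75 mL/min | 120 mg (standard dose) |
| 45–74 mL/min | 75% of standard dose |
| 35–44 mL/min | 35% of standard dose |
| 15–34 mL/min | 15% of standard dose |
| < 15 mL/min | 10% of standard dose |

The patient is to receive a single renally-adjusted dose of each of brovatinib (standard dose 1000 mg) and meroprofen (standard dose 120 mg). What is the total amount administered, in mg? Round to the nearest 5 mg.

CrCl = (140 − 84) × 84.7 / (72 × 2.42) × 0.85 = 4743.2 / 174.24 × 0.85 ≈ 23.1 mL/min
CrCl ≈ 23 mL/min.
brovatinib: < 30 mL/min → 10% of 1000 mg = 100 mg.
meroprofen: 15–34 mL/min → 15% of 120 mg = 18 mg.
Total = 100 + 18 = 118 mg.

120 mg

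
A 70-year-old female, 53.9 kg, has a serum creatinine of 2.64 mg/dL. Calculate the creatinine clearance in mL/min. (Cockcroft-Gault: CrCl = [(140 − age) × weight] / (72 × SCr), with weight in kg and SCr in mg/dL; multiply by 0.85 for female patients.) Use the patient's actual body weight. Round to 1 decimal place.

CrCl = (140 − 70) × 53.9 / (72 × 2.64) × 0.85 = 3773.0 / 190.08 × 0.85 ≈ 16.9 mL/min

16.9 mL/min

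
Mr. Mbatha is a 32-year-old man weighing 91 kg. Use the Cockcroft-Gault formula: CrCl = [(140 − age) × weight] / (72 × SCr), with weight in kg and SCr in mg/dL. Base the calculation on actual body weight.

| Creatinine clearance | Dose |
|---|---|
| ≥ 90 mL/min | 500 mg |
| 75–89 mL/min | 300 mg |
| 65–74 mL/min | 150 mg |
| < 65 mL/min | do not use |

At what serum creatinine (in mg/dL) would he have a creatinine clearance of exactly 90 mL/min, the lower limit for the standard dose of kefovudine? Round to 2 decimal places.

1.52 mg/dL

Standard dose requires CrCl ≥ 90 mL/min.
Set (140 − 32) × 91 / (72 × SCr) = 90
SCr = (140 − 32) × 91 / (72 × 90) = 1.517 mg/dL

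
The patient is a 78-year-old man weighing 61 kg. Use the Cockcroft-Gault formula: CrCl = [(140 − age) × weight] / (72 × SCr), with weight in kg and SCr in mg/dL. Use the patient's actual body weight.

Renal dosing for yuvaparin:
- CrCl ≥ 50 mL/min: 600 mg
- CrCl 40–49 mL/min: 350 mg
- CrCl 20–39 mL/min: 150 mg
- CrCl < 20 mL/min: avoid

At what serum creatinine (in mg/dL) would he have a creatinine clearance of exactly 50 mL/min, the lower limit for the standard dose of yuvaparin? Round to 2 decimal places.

1.05 mg/dL

Standard dose requires CrCl ≥ 50 mL/min.
Set (140 − 78) × 61 / (72 × SCr) = 50
SCr = (140 − 78) × 61 / (72 × 50) = 1.051 mg/dL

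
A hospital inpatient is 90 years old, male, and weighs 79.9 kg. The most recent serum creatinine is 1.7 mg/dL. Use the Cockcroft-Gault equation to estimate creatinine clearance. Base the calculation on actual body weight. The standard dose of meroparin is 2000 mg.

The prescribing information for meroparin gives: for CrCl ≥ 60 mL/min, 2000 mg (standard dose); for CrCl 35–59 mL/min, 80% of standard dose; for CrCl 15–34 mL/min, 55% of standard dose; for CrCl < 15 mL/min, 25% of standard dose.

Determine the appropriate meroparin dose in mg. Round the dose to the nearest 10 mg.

CrCl = (140 − 90) × 79.9 / (72 × 1.7) = 3995.0 / 122.40 ≈ 32.6 mL/min
CrCl ≈ 33 mL/min → bracket 15–34 mL/min.
55% of 2000 mg = 1100 mg

1100 mg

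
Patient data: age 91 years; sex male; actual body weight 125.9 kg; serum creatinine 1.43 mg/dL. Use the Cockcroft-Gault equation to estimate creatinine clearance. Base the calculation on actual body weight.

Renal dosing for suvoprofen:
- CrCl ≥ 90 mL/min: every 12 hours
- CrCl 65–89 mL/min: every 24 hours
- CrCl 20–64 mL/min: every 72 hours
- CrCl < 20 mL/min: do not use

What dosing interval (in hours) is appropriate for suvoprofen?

CrCl = (140 − 91) × 125.9 / (72 × 1.43) = 6169.1 / 102.96 ≈ 59.9 mL/min
CrCl ≈ 60 mL/min → bracket 20–64 mL/min → every 72 hours.

every 72 hours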